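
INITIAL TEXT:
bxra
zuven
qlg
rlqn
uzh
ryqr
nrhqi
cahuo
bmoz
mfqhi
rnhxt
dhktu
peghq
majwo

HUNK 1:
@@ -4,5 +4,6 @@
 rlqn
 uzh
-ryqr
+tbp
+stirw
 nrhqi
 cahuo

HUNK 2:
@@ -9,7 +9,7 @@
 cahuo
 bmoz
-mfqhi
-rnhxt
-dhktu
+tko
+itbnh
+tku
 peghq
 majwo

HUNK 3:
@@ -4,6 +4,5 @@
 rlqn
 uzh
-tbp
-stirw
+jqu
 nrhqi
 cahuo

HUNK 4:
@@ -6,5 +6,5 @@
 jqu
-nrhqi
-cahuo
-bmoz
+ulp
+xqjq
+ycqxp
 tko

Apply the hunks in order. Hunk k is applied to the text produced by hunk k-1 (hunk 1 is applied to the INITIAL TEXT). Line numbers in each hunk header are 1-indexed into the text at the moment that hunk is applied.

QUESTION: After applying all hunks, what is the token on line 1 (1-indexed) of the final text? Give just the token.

Hunk 1: at line 4 remove [ryqr] add [tbp,stirw] -> 15 lines: bxra zuven qlg rlqn uzh tbp stirw nrhqi cahuo bmoz mfqhi rnhxt dhktu peghq majwo
Hunk 2: at line 9 remove [mfqhi,rnhxt,dhktu] add [tko,itbnh,tku] -> 15 lines: bxra zuven qlg rlqn uzh tbp stirw nrhqi cahuo bmoz tko itbnh tku peghq majwo
Hunk 3: at line 4 remove [tbp,stirw] add [jqu] -> 14 lines: bxra zuven qlg rlqn uzh jqu nrhqi cahuo bmoz tko itbnh tku peghq majwo
Hunk 4: at line 6 remove [nrhqi,cahuo,bmoz] add [ulp,xqjq,ycqxp] -> 14 lines: bxra zuven qlg rlqn uzh jqu ulp xqjq ycqxp tko itbnh tku peghq majwo
Final line 1: bxra

Answer: bxra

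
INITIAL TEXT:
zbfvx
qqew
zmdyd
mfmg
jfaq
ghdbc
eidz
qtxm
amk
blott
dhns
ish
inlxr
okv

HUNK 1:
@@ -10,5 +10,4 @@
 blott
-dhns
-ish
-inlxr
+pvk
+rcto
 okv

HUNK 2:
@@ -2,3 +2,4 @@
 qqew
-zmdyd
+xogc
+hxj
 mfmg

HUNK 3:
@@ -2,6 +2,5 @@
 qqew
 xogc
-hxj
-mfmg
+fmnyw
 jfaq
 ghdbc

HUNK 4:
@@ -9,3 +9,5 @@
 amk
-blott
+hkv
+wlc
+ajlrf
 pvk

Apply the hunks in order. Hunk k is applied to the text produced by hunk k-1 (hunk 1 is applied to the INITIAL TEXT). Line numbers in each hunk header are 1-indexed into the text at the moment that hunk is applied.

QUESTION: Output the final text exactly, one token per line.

Answer: zbfvx
qqew
xogc
fmnyw
jfaq
ghdbc
eidz
qtxm
amk
hkv
wlc
ajlrf
pvk
rcto
okv

Derivation:
Hunk 1: at line 10 remove [dhns,ish,inlxr] add [pvk,rcto] -> 13 lines: zbfvx qqew zmdyd mfmg jfaq ghdbc eidz qtxm amk blott pvk rcto okv
Hunk 2: at line 2 remove [zmdyd] add [xogc,hxj] -> 14 lines: zbfvx qqew xogc hxj mfmg jfaq ghdbc eidz qtxm amk blott pvk rcto okv
Hunk 3: at line 2 remove [hxj,mfmg] add [fmnyw] -> 13 lines: zbfvx qqew xogc fmnyw jfaq ghdbc eidz qtxm amk blott pvk rcto okv
Hunk 4: at line 9 remove [blott] add [hkv,wlc,ajlrf] -> 15 lines: zbfvx qqew xogc fmnyw jfaq ghdbc eidz qtxm amk hkv wlc ajlrf pvk rcto okv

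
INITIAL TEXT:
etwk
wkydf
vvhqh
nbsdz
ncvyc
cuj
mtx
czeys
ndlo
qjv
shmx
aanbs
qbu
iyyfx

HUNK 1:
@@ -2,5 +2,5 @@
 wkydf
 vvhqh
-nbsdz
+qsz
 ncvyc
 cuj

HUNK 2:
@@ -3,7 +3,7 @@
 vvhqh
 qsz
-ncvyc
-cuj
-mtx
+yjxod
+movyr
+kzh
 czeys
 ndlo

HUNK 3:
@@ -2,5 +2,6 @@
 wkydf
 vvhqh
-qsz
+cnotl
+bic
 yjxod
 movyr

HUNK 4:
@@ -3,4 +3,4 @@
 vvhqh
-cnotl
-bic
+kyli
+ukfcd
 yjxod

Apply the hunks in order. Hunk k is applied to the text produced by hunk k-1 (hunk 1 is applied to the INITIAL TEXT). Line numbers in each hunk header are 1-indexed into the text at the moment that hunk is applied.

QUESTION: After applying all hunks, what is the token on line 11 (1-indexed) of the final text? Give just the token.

Hunk 1: at line 2 remove [nbsdz] add [qsz] -> 14 lines: etwk wkydf vvhqh qsz ncvyc cuj mtx czeys ndlo qjv shmx aanbs qbu iyyfx
Hunk 2: at line 3 remove [ncvyc,cuj,mtx] add [yjxod,movyr,kzh] -> 14 lines: etwk wkydf vvhqh qsz yjxod movyr kzh czeys ndlo qjv shmx aanbs qbu iyyfx
Hunk 3: at line 2 remove [qsz] add [cnotl,bic] -> 15 lines: etwk wkydf vvhqh cnotl bic yjxod movyr kzh czeys ndlo qjv shmx aanbs qbu iyyfx
Hunk 4: at line 3 remove [cnotl,bic] add [kyli,ukfcd] -> 15 lines: etwk wkydf vvhqh kyli ukfcd yjxod movyr kzh czeys ndlo qjv shmx aanbs qbu iyyfx
Final line 11: qjv

Answer: qjv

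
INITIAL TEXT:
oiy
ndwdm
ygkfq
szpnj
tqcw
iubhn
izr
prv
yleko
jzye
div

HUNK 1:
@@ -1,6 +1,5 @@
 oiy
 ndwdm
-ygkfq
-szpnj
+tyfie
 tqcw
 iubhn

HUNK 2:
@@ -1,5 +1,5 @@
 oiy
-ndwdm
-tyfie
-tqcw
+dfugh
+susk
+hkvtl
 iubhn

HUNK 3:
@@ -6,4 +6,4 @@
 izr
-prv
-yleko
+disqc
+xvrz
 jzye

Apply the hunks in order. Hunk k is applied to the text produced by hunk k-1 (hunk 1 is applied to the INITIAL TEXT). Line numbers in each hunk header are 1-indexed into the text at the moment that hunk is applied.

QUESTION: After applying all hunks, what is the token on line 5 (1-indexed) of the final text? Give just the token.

Hunk 1: at line 1 remove [ygkfq,szpnj] add [tyfie] -> 10 lines: oiy ndwdm tyfie tqcw iubhn izr prv yleko jzye div
Hunk 2: at line 1 remove [ndwdm,tyfie,tqcw] add [dfugh,susk,hkvtl] -> 10 lines: oiy dfugh susk hkvtl iubhn izr prv yleko jzye div
Hunk 3: at line 6 remove [prv,yleko] add [disqc,xvrz] -> 10 lines: oiy dfugh susk hkvtl iubhn izr disqc xvrz jzye div
Final line 5: iubhn

Answer: iubhn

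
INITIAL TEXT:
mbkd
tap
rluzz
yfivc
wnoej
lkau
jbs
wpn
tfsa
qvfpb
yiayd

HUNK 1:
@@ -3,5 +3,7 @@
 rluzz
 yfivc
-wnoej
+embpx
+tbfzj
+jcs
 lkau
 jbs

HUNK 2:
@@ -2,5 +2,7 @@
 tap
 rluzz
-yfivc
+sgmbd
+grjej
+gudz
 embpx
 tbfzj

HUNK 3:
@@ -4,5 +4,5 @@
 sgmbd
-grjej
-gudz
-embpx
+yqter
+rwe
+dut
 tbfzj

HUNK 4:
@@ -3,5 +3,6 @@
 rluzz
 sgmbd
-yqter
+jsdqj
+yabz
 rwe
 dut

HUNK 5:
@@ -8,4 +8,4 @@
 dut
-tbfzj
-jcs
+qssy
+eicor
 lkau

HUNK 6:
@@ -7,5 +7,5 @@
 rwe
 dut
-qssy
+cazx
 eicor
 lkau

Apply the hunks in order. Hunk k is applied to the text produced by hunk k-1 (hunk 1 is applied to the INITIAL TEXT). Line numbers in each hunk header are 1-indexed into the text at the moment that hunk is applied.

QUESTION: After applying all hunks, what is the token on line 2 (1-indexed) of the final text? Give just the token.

Answer: tap

Derivation:
Hunk 1: at line 3 remove [wnoej] add [embpx,tbfzj,jcs] -> 13 lines: mbkd tap rluzz yfivc embpx tbfzj jcs lkau jbs wpn tfsa qvfpb yiayd
Hunk 2: at line 2 remove [yfivc] add [sgmbd,grjej,gudz] -> 15 lines: mbkd tap rluzz sgmbd grjej gudz embpx tbfzj jcs lkau jbs wpn tfsa qvfpb yiayd
Hunk 3: at line 4 remove [grjej,gudz,embpx] add [yqter,rwe,dut] -> 15 lines: mbkd tap rluzz sgmbd yqter rwe dut tbfzj jcs lkau jbs wpn tfsa qvfpb yiayd
Hunk 4: at line 3 remove [yqter] add [jsdqj,yabz] -> 16 lines: mbkd tap rluzz sgmbd jsdqj yabz rwe dut tbfzj jcs lkau jbs wpn tfsa qvfpb yiayd
Hunk 5: at line 8 remove [tbfzj,jcs] add [qssy,eicor] -> 16 lines: mbkd tap rluzz sgmbd jsdqj yabz rwe dut qssy eicor lkau jbs wpn tfsa qvfpb yiayd
Hunk 6: at line 7 remove [qssy] add [cazx] -> 16 lines: mbkd tap rluzz sgmbd jsdqj yabz rwe dut cazx eicor lkau jbs wpn tfsa qvfpb yiayd
Final line 2: tap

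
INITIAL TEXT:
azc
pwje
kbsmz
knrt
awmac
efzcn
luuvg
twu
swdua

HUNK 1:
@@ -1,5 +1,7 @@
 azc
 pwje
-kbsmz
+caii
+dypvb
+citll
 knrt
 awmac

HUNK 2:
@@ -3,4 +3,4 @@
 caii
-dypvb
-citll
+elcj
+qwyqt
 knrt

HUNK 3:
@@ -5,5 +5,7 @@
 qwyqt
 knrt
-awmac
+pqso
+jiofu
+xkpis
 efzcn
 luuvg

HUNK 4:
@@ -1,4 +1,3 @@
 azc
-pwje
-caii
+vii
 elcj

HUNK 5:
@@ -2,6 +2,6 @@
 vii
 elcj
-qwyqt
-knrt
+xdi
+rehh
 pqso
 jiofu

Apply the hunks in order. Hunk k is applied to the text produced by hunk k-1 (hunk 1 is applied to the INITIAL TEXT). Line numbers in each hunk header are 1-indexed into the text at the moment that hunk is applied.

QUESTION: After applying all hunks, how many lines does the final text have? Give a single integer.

Answer: 12

Derivation:
Hunk 1: at line 1 remove [kbsmz] add [caii,dypvb,citll] -> 11 lines: azc pwje caii dypvb citll knrt awmac efzcn luuvg twu swdua
Hunk 2: at line 3 remove [dypvb,citll] add [elcj,qwyqt] -> 11 lines: azc pwje caii elcj qwyqt knrt awmac efzcn luuvg twu swdua
Hunk 3: at line 5 remove [awmac] add [pqso,jiofu,xkpis] -> 13 lines: azc pwje caii elcj qwyqt knrt pqso jiofu xkpis efzcn luuvg twu swdua
Hunk 4: at line 1 remove [pwje,caii] add [vii] -> 12 lines: azc vii elcj qwyqt knrt pqso jiofu xkpis efzcn luuvg twu swdua
Hunk 5: at line 2 remove [qwyqt,knrt] add [xdi,rehh] -> 12 lines: azc vii elcj xdi rehh pqso jiofu xkpis efzcn luuvg twu swdua
Final line count: 12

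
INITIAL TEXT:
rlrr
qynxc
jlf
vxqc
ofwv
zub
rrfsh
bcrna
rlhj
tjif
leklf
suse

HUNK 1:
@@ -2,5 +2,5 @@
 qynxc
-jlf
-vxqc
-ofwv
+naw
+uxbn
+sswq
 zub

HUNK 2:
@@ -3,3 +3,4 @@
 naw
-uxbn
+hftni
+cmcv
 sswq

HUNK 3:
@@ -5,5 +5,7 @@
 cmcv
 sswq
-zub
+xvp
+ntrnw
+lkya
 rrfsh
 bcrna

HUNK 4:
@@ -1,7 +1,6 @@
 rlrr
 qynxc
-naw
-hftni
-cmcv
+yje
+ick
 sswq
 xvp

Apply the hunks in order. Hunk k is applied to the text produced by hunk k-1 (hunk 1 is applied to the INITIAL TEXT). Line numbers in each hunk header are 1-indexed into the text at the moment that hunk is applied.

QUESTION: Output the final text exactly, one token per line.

Hunk 1: at line 2 remove [jlf,vxqc,ofwv] add [naw,uxbn,sswq] -> 12 lines: rlrr qynxc naw uxbn sswq zub rrfsh bcrna rlhj tjif leklf suse
Hunk 2: at line 3 remove [uxbn] add [hftni,cmcv] -> 13 lines: rlrr qynxc naw hftni cmcv sswq zub rrfsh bcrna rlhj tjif leklf suse
Hunk 3: at line 5 remove [zub] add [xvp,ntrnw,lkya] -> 15 lines: rlrr qynxc naw hftni cmcv sswq xvp ntrnw lkya rrfsh bcrna rlhj tjif leklf suse
Hunk 4: at line 1 remove [naw,hftni,cmcv] add [yje,ick] -> 14 lines: rlrr qynxc yje ick sswq xvp ntrnw lkya rrfsh bcrna rlhj tjif leklf suse

Answer: rlrr
qynxc
yje
ick
sswq
xvp
ntrnw
lkya
rrfsh
bcrna
rlhj
tjif
leklf
suse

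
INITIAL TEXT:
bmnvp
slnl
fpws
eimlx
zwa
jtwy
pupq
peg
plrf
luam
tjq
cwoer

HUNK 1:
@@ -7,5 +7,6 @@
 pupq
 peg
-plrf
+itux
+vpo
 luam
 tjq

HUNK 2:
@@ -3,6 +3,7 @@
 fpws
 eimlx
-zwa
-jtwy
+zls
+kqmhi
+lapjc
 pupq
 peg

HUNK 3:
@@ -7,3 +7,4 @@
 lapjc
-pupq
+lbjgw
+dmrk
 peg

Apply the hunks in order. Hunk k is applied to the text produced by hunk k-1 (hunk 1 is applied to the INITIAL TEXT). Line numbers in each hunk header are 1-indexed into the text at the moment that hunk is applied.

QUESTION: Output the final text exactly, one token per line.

Hunk 1: at line 7 remove [plrf] add [itux,vpo] -> 13 lines: bmnvp slnl fpws eimlx zwa jtwy pupq peg itux vpo luam tjq cwoer
Hunk 2: at line 3 remove [zwa,jtwy] add [zls,kqmhi,lapjc] -> 14 lines: bmnvp slnl fpws eimlx zls kqmhi lapjc pupq peg itux vpo luam tjq cwoer
Hunk 3: at line 7 remove [pupq] add [lbjgw,dmrk] -> 15 lines: bmnvp slnl fpws eimlx zls kqmhi lapjc lbjgw dmrk peg itux vpo luam tjq cwoer

Answer: bmnvp
slnl
fpws
eimlx
zls
kqmhi
lapjc
lbjgw
dmrk
peg
itux
vpo
luam
tjq
cwoer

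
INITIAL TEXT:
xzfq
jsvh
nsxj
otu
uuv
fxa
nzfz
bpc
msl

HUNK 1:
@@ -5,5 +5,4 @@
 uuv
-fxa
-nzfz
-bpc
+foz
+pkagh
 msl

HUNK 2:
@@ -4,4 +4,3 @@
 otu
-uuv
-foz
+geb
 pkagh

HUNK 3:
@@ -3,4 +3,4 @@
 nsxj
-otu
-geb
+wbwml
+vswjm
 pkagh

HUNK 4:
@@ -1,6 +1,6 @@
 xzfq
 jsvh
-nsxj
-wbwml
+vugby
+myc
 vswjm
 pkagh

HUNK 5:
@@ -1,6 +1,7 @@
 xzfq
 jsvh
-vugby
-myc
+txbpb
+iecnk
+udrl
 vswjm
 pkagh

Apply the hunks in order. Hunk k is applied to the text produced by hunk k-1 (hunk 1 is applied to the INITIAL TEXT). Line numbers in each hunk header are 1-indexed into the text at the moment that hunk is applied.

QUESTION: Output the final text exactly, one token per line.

Answer: xzfq
jsvh
txbpb
iecnk
udrl
vswjm
pkagh
msl

Derivation:
Hunk 1: at line 5 remove [fxa,nzfz,bpc] add [foz,pkagh] -> 8 lines: xzfq jsvh nsxj otu uuv foz pkagh msl
Hunk 2: at line 4 remove [uuv,foz] add [geb] -> 7 lines: xzfq jsvh nsxj otu geb pkagh msl
Hunk 3: at line 3 remove [otu,geb] add [wbwml,vswjm] -> 7 lines: xzfq jsvh nsxj wbwml vswjm pkagh msl
Hunk 4: at line 1 remove [nsxj,wbwml] add [vugby,myc] -> 7 lines: xzfq jsvh vugby myc vswjm pkagh msl
Hunk 5: at line 1 remove [vugby,myc] add [txbpb,iecnk,udrl] -> 8 lines: xzfq jsvh txbpb iecnk udrl vswjm pkagh msl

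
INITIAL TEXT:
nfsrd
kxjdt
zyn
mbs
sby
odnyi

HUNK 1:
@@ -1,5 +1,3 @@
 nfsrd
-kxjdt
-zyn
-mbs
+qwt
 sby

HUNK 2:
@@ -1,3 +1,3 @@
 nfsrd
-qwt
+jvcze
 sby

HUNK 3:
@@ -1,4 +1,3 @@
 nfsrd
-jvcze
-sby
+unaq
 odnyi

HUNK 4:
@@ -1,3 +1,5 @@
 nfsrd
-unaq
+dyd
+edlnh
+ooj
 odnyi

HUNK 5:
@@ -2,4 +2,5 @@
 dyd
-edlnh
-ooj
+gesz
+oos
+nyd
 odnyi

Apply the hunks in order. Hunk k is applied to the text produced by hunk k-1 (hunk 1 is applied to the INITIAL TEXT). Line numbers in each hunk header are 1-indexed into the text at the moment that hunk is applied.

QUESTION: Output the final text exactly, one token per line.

Hunk 1: at line 1 remove [kxjdt,zyn,mbs] add [qwt] -> 4 lines: nfsrd qwt sby odnyi
Hunk 2: at line 1 remove [qwt] add [jvcze] -> 4 lines: nfsrd jvcze sby odnyi
Hunk 3: at line 1 remove [jvcze,sby] add [unaq] -> 3 lines: nfsrd unaq odnyi
Hunk 4: at line 1 remove [unaq] add [dyd,edlnh,ooj] -> 5 lines: nfsrd dyd edlnh ooj odnyi
Hunk 5: at line 2 remove [edlnh,ooj] add [gesz,oos,nyd] -> 6 lines: nfsrd dyd gesz oos nyd odnyi

Answer: nfsrd
dyd
gesz
oos
nyd
odnyi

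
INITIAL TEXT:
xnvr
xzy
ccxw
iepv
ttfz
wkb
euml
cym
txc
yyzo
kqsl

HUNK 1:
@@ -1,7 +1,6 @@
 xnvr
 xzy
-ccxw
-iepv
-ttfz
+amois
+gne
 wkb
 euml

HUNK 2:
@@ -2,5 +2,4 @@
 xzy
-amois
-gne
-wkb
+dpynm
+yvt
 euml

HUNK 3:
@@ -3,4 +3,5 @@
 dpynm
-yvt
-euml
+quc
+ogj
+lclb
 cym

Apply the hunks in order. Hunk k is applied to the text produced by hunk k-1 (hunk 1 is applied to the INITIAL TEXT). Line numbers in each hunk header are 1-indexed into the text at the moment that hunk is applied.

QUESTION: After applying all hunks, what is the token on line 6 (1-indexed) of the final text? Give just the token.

Hunk 1: at line 1 remove [ccxw,iepv,ttfz] add [amois,gne] -> 10 lines: xnvr xzy amois gne wkb euml cym txc yyzo kqsl
Hunk 2: at line 2 remove [amois,gne,wkb] add [dpynm,yvt] -> 9 lines: xnvr xzy dpynm yvt euml cym txc yyzo kqsl
Hunk 3: at line 3 remove [yvt,euml] add [quc,ogj,lclb] -> 10 lines: xnvr xzy dpynm quc ogj lclb cym txc yyzo kqsl
Final line 6: lclb

Answer: lclb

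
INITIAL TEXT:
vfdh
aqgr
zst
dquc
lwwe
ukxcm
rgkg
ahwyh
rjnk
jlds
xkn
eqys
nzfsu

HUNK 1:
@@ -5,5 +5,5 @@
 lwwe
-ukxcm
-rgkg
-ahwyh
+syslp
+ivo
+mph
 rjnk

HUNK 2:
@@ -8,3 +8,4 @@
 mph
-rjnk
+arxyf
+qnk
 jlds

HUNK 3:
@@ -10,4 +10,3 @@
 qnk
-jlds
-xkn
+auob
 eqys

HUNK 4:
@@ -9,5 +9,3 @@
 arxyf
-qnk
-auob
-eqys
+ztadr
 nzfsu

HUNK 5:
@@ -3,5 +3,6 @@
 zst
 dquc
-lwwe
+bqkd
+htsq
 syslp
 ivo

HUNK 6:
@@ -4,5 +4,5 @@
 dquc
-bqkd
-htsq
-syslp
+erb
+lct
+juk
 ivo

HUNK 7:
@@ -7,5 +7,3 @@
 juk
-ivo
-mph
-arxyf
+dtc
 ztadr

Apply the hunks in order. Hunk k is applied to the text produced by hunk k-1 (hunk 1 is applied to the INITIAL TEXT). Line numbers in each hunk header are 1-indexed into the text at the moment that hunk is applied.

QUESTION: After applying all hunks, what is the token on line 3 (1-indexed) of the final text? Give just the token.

Answer: zst

Derivation:
Hunk 1: at line 5 remove [ukxcm,rgkg,ahwyh] add [syslp,ivo,mph] -> 13 lines: vfdh aqgr zst dquc lwwe syslp ivo mph rjnk jlds xkn eqys nzfsu
Hunk 2: at line 8 remove [rjnk] add [arxyf,qnk] -> 14 lines: vfdh aqgr zst dquc lwwe syslp ivo mph arxyf qnk jlds xkn eqys nzfsu
Hunk 3: at line 10 remove [jlds,xkn] add [auob] -> 13 lines: vfdh aqgr zst dquc lwwe syslp ivo mph arxyf qnk auob eqys nzfsu
Hunk 4: at line 9 remove [qnk,auob,eqys] add [ztadr] -> 11 lines: vfdh aqgr zst dquc lwwe syslp ivo mph arxyf ztadr nzfsu
Hunk 5: at line 3 remove [lwwe] add [bqkd,htsq] -> 12 lines: vfdh aqgr zst dquc bqkd htsq syslp ivo mph arxyf ztadr nzfsu
Hunk 6: at line 4 remove [bqkd,htsq,syslp] add [erb,lct,juk] -> 12 lines: vfdh aqgr zst dquc erb lct juk ivo mph arxyf ztadr nzfsu
Hunk 7: at line 7 remove [ivo,mph,arxyf] add [dtc] -> 10 lines: vfdh aqgr zst dquc erb lct juk dtc ztadr nzfsu
Final line 3: zst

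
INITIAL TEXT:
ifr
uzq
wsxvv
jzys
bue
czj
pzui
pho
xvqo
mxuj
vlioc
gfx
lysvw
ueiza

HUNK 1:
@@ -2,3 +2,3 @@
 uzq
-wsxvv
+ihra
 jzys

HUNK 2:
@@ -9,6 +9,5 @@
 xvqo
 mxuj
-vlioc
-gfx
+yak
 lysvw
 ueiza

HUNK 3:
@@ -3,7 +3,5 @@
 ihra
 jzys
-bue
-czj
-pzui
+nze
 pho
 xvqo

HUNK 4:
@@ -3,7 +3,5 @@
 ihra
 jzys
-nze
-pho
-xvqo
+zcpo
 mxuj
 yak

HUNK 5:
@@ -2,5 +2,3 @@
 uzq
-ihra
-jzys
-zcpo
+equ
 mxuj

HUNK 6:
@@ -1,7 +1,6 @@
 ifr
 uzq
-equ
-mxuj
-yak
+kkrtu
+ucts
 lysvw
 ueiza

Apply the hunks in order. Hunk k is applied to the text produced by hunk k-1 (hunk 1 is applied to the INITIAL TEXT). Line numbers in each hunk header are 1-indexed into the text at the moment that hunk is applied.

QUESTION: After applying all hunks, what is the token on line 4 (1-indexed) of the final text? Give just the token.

Answer: ucts

Derivation:
Hunk 1: at line 2 remove [wsxvv] add [ihra] -> 14 lines: ifr uzq ihra jzys bue czj pzui pho xvqo mxuj vlioc gfx lysvw ueiza
Hunk 2: at line 9 remove [vlioc,gfx] add [yak] -> 13 lines: ifr uzq ihra jzys bue czj pzui pho xvqo mxuj yak lysvw ueiza
Hunk 3: at line 3 remove [bue,czj,pzui] add [nze] -> 11 lines: ifr uzq ihra jzys nze pho xvqo mxuj yak lysvw ueiza
Hunk 4: at line 3 remove [nze,pho,xvqo] add [zcpo] -> 9 lines: ifr uzq ihra jzys zcpo mxuj yak lysvw ueiza
Hunk 5: at line 2 remove [ihra,jzys,zcpo] add [equ] -> 7 lines: ifr uzq equ mxuj yak lysvw ueiza
Hunk 6: at line 1 remove [equ,mxuj,yak] add [kkrtu,ucts] -> 6 lines: ifr uzq kkrtu ucts lysvw ueiza
Final line 4: ucts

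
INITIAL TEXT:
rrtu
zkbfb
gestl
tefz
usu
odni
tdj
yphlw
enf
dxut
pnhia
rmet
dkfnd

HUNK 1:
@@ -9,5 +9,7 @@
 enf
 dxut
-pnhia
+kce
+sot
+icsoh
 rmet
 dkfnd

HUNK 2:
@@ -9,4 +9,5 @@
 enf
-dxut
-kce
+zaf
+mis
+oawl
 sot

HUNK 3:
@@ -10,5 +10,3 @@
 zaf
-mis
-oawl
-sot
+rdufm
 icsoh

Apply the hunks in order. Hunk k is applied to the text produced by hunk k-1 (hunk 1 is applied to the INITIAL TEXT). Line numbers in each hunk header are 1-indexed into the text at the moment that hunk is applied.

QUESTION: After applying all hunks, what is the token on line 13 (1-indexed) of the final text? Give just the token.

Hunk 1: at line 9 remove [pnhia] add [kce,sot,icsoh] -> 15 lines: rrtu zkbfb gestl tefz usu odni tdj yphlw enf dxut kce sot icsoh rmet dkfnd
Hunk 2: at line 9 remove [dxut,kce] add [zaf,mis,oawl] -> 16 lines: rrtu zkbfb gestl tefz usu odni tdj yphlw enf zaf mis oawl sot icsoh rmet dkfnd
Hunk 3: at line 10 remove [mis,oawl,sot] add [rdufm] -> 14 lines: rrtu zkbfb gestl tefz usu odni tdj yphlw enf zaf rdufm icsoh rmet dkfnd
Final line 13: rmet

Answer: rmet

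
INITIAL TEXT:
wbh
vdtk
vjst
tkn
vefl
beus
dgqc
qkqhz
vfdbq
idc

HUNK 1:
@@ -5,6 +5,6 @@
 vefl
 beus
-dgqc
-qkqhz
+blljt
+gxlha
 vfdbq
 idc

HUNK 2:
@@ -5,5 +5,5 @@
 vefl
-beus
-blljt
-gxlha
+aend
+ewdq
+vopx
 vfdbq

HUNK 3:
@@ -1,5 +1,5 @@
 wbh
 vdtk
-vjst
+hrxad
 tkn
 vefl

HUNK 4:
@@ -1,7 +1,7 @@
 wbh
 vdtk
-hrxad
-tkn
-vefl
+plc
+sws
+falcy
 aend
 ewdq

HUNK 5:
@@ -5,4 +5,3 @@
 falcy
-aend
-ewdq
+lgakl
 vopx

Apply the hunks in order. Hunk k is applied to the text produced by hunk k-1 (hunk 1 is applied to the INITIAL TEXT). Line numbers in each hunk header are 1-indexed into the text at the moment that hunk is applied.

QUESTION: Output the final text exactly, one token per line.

Answer: wbh
vdtk
plc
sws
falcy
lgakl
vopx
vfdbq
idc

Derivation:
Hunk 1: at line 5 remove [dgqc,qkqhz] add [blljt,gxlha] -> 10 lines: wbh vdtk vjst tkn vefl beus blljt gxlha vfdbq idc
Hunk 2: at line 5 remove [beus,blljt,gxlha] add [aend,ewdq,vopx] -> 10 lines: wbh vdtk vjst tkn vefl aend ewdq vopx vfdbq idc
Hunk 3: at line 1 remove [vjst] add [hrxad] -> 10 lines: wbh vdtk hrxad tkn vefl aend ewdq vopx vfdbq idc
Hunk 4: at line 1 remove [hrxad,tkn,vefl] add [plc,sws,falcy] -> 10 lines: wbh vdtk plc sws falcy aend ewdq vopx vfdbq idc
Hunk 5: at line 5 remove [aend,ewdq] add [lgakl] -> 9 lines: wbh vdtk plc sws falcy lgakl vopx vfdbq idc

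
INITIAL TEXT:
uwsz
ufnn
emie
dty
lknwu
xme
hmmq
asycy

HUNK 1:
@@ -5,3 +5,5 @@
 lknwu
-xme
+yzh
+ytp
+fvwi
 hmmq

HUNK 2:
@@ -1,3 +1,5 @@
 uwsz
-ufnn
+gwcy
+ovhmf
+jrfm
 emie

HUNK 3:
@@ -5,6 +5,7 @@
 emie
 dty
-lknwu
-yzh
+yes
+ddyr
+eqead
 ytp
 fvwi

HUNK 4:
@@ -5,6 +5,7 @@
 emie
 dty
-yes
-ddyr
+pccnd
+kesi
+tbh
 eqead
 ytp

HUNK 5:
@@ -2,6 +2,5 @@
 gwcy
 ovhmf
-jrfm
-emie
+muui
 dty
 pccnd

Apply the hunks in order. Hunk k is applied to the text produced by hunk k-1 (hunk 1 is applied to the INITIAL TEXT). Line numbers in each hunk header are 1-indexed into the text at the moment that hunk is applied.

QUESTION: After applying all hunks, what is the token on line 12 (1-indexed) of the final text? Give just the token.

Hunk 1: at line 5 remove [xme] add [yzh,ytp,fvwi] -> 10 lines: uwsz ufnn emie dty lknwu yzh ytp fvwi hmmq asycy
Hunk 2: at line 1 remove [ufnn] add [gwcy,ovhmf,jrfm] -> 12 lines: uwsz gwcy ovhmf jrfm emie dty lknwu yzh ytp fvwi hmmq asycy
Hunk 3: at line 5 remove [lknwu,yzh] add [yes,ddyr,eqead] -> 13 lines: uwsz gwcy ovhmf jrfm emie dty yes ddyr eqead ytp fvwi hmmq asycy
Hunk 4: at line 5 remove [yes,ddyr] add [pccnd,kesi,tbh] -> 14 lines: uwsz gwcy ovhmf jrfm emie dty pccnd kesi tbh eqead ytp fvwi hmmq asycy
Hunk 5: at line 2 remove [jrfm,emie] add [muui] -> 13 lines: uwsz gwcy ovhmf muui dty pccnd kesi tbh eqead ytp fvwi hmmq asycy
Final line 12: hmmq

Answer: hmmq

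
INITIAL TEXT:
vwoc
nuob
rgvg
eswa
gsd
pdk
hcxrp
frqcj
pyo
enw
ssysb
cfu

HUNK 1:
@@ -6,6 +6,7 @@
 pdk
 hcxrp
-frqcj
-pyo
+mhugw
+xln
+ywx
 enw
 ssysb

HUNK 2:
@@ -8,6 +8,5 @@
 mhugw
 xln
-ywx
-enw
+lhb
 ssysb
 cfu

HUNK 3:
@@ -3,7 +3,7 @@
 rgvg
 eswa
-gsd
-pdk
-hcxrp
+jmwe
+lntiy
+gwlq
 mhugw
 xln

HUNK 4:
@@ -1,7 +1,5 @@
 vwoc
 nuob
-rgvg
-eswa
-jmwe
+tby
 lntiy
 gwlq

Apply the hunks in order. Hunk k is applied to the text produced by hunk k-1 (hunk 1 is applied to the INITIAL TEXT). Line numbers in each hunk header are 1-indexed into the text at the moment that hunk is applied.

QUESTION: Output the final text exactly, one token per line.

Answer: vwoc
nuob
tby
lntiy
gwlq
mhugw
xln
lhb
ssysb
cfu

Derivation:
Hunk 1: at line 6 remove [frqcj,pyo] add [mhugw,xln,ywx] -> 13 lines: vwoc nuob rgvg eswa gsd pdk hcxrp mhugw xln ywx enw ssysb cfu
Hunk 2: at line 8 remove [ywx,enw] add [lhb] -> 12 lines: vwoc nuob rgvg eswa gsd pdk hcxrp mhugw xln lhb ssysb cfu
Hunk 3: at line 3 remove [gsd,pdk,hcxrp] add [jmwe,lntiy,gwlq] -> 12 lines: vwoc nuob rgvg eswa jmwe lntiy gwlq mhugw xln lhb ssysb cfu
Hunk 4: at line 1 remove [rgvg,eswa,jmwe] add [tby] -> 10 lines: vwoc nuob tby lntiy gwlq mhugw xln lhb ssysb cfu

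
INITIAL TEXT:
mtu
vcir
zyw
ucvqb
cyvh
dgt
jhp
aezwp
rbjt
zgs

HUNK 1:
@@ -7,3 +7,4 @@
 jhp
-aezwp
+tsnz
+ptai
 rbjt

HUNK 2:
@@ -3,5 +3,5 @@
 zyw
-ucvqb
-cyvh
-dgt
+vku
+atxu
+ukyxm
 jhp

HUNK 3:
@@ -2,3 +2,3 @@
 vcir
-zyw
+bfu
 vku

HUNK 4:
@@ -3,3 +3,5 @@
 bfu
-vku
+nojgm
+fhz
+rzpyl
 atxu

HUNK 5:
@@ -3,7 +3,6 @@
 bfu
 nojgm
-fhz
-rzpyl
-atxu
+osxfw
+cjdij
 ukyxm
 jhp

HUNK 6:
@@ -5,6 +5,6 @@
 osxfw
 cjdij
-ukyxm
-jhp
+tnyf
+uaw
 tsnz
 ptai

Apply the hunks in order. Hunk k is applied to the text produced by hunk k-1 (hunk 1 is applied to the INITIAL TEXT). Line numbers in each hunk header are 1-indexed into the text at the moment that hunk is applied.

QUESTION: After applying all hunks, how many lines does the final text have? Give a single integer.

Answer: 12

Derivation:
Hunk 1: at line 7 remove [aezwp] add [tsnz,ptai] -> 11 lines: mtu vcir zyw ucvqb cyvh dgt jhp tsnz ptai rbjt zgs
Hunk 2: at line 3 remove [ucvqb,cyvh,dgt] add [vku,atxu,ukyxm] -> 11 lines: mtu vcir zyw vku atxu ukyxm jhp tsnz ptai rbjt zgs
Hunk 3: at line 2 remove [zyw] add [bfu] -> 11 lines: mtu vcir bfu vku atxu ukyxm jhp tsnz ptai rbjt zgs
Hunk 4: at line 3 remove [vku] add [nojgm,fhz,rzpyl] -> 13 lines: mtu vcir bfu nojgm fhz rzpyl atxu ukyxm jhp tsnz ptai rbjt zgs
Hunk 5: at line 3 remove [fhz,rzpyl,atxu] add [osxfw,cjdij] -> 12 lines: mtu vcir bfu nojgm osxfw cjdij ukyxm jhp tsnz ptai rbjt zgs
Hunk 6: at line 5 remove [ukyxm,jhp] add [tnyf,uaw] -> 12 lines: mtu vcir bfu nojgm osxfw cjdij tnyf uaw tsnz ptai rbjt zgs
Final line count: 12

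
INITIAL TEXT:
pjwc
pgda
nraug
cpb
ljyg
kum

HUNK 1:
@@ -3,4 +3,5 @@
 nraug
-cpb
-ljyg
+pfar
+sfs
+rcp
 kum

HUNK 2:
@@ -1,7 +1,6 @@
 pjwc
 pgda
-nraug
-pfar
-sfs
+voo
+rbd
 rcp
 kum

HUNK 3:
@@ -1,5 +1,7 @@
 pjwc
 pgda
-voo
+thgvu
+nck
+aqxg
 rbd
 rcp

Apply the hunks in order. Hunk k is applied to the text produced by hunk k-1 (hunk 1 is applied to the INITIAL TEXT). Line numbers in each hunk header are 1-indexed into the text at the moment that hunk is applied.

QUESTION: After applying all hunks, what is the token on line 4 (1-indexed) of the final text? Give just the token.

Answer: nck

Derivation:
Hunk 1: at line 3 remove [cpb,ljyg] add [pfar,sfs,rcp] -> 7 lines: pjwc pgda nraug pfar sfs rcp kum
Hunk 2: at line 1 remove [nraug,pfar,sfs] add [voo,rbd] -> 6 lines: pjwc pgda voo rbd rcp kum
Hunk 3: at line 1 remove [voo] add [thgvu,nck,aqxg] -> 8 lines: pjwc pgda thgvu nck aqxg rbd rcp kum
Final line 4: nck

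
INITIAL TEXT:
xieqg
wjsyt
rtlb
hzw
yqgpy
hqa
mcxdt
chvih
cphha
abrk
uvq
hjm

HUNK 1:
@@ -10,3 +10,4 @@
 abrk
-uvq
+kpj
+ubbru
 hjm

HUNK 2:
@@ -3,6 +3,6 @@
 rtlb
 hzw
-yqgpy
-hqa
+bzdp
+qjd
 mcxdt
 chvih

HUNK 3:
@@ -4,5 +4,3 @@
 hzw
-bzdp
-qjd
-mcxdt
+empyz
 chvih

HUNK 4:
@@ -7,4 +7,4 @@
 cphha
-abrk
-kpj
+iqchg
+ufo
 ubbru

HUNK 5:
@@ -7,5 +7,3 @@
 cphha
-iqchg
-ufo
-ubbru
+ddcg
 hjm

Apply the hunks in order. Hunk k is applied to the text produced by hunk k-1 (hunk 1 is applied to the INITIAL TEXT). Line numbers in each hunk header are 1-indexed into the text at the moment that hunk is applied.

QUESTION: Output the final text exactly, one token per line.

Answer: xieqg
wjsyt
rtlb
hzw
empyz
chvih
cphha
ddcg
hjm

Derivation:
Hunk 1: at line 10 remove [uvq] add [kpj,ubbru] -> 13 lines: xieqg wjsyt rtlb hzw yqgpy hqa mcxdt chvih cphha abrk kpj ubbru hjm
Hunk 2: at line 3 remove [yqgpy,hqa] add [bzdp,qjd] -> 13 lines: xieqg wjsyt rtlb hzw bzdp qjd mcxdt chvih cphha abrk kpj ubbru hjm
Hunk 3: at line 4 remove [bzdp,qjd,mcxdt] add [empyz] -> 11 lines: xieqg wjsyt rtlb hzw empyz chvih cphha abrk kpj ubbru hjm
Hunk 4: at line 7 remove [abrk,kpj] add [iqchg,ufo] -> 11 lines: xieqg wjsyt rtlb hzw empyz chvih cphha iqchg ufo ubbru hjm
Hunk 5: at line 7 remove [iqchg,ufo,ubbru] add [ddcg] -> 9 lines: xieqg wjsyt rtlb hzw empyz chvih cphha ddcg hjm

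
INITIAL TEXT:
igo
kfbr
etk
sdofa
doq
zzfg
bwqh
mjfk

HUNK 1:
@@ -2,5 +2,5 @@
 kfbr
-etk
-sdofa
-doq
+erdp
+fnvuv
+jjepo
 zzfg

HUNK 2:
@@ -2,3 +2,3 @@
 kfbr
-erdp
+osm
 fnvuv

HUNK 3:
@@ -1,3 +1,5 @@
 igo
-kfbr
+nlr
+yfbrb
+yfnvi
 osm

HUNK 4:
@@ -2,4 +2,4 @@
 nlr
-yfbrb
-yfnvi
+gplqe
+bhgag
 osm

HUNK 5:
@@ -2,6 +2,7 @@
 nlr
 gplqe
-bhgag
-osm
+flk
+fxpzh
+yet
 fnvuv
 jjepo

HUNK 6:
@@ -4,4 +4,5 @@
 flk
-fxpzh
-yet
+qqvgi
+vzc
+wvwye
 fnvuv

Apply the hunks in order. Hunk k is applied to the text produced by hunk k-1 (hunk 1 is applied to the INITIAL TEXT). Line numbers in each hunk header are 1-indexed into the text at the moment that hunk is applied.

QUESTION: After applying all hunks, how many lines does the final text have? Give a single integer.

Answer: 12

Derivation:
Hunk 1: at line 2 remove [etk,sdofa,doq] add [erdp,fnvuv,jjepo] -> 8 lines: igo kfbr erdp fnvuv jjepo zzfg bwqh mjfk
Hunk 2: at line 2 remove [erdp] add [osm] -> 8 lines: igo kfbr osm fnvuv jjepo zzfg bwqh mjfk
Hunk 3: at line 1 remove [kfbr] add [nlr,yfbrb,yfnvi] -> 10 lines: igo nlr yfbrb yfnvi osm fnvuv jjepo zzfg bwqh mjfk
Hunk 4: at line 2 remove [yfbrb,yfnvi] add [gplqe,bhgag] -> 10 lines: igo nlr gplqe bhgag osm fnvuv jjepo zzfg bwqh mjfk
Hunk 5: at line 2 remove [bhgag,osm] add [flk,fxpzh,yet] -> 11 lines: igo nlr gplqe flk fxpzh yet fnvuv jjepo zzfg bwqh mjfk
Hunk 6: at line 4 remove [fxpzh,yet] add [qqvgi,vzc,wvwye] -> 12 lines: igo nlr gplqe flk qqvgi vzc wvwye fnvuv jjepo zzfg bwqh mjfk
Final line count: 12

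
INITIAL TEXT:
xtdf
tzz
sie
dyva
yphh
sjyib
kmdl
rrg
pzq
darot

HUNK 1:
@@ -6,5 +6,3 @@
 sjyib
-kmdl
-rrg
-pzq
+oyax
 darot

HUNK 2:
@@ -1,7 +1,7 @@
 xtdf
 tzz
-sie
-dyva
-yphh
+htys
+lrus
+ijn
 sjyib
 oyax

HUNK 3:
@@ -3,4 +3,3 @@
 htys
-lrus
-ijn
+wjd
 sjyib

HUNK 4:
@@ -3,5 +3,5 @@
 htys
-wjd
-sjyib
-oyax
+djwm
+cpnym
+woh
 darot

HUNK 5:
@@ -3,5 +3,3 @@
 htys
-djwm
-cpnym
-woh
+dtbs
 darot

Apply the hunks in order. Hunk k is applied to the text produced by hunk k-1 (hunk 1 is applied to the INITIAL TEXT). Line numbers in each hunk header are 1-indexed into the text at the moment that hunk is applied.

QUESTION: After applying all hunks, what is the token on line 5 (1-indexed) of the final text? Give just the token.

Hunk 1: at line 6 remove [kmdl,rrg,pzq] add [oyax] -> 8 lines: xtdf tzz sie dyva yphh sjyib oyax darot
Hunk 2: at line 1 remove [sie,dyva,yphh] add [htys,lrus,ijn] -> 8 lines: xtdf tzz htys lrus ijn sjyib oyax darot
Hunk 3: at line 3 remove [lrus,ijn] add [wjd] -> 7 lines: xtdf tzz htys wjd sjyib oyax darot
Hunk 4: at line 3 remove [wjd,sjyib,oyax] add [djwm,cpnym,woh] -> 7 lines: xtdf tzz htys djwm cpnym woh darot
Hunk 5: at line 3 remove [djwm,cpnym,woh] add [dtbs] -> 5 lines: xtdf tzz htys dtbs darot
Final line 5: darot

Answer: darot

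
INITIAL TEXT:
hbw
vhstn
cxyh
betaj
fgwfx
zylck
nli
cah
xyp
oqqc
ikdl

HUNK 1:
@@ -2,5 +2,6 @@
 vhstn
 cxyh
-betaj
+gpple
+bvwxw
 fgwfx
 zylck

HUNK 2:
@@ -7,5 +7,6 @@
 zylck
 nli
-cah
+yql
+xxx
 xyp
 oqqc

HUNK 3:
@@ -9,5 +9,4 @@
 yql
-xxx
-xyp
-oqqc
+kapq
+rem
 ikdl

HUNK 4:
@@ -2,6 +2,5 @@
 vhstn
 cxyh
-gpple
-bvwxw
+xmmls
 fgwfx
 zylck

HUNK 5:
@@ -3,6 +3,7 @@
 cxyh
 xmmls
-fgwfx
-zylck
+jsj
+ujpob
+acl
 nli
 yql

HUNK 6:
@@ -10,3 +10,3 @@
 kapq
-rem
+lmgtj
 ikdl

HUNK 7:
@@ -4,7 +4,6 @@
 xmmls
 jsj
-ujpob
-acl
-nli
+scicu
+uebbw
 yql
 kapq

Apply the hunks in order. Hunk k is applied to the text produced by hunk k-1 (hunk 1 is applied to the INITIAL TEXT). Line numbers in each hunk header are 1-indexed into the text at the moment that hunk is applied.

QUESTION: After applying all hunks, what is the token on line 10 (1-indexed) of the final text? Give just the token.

Answer: lmgtj

Derivation:
Hunk 1: at line 2 remove [betaj] add [gpple,bvwxw] -> 12 lines: hbw vhstn cxyh gpple bvwxw fgwfx zylck nli cah xyp oqqc ikdl
Hunk 2: at line 7 remove [cah] add [yql,xxx] -> 13 lines: hbw vhstn cxyh gpple bvwxw fgwfx zylck nli yql xxx xyp oqqc ikdl
Hunk 3: at line 9 remove [xxx,xyp,oqqc] add [kapq,rem] -> 12 lines: hbw vhstn cxyh gpple bvwxw fgwfx zylck nli yql kapq rem ikdl
Hunk 4: at line 2 remove [gpple,bvwxw] add [xmmls] -> 11 lines: hbw vhstn cxyh xmmls fgwfx zylck nli yql kapq rem ikdl
Hunk 5: at line 3 remove [fgwfx,zylck] add [jsj,ujpob,acl] -> 12 lines: hbw vhstn cxyh xmmls jsj ujpob acl nli yql kapq rem ikdl
Hunk 6: at line 10 remove [rem] add [lmgtj] -> 12 lines: hbw vhstn cxyh xmmls jsj ujpob acl nli yql kapq lmgtj ikdl
Hunk 7: at line 4 remove [ujpob,acl,nli] add [scicu,uebbw] -> 11 lines: hbw vhstn cxyh xmmls jsj scicu uebbw yql kapq lmgtj ikdl
Final line 10: lmgtj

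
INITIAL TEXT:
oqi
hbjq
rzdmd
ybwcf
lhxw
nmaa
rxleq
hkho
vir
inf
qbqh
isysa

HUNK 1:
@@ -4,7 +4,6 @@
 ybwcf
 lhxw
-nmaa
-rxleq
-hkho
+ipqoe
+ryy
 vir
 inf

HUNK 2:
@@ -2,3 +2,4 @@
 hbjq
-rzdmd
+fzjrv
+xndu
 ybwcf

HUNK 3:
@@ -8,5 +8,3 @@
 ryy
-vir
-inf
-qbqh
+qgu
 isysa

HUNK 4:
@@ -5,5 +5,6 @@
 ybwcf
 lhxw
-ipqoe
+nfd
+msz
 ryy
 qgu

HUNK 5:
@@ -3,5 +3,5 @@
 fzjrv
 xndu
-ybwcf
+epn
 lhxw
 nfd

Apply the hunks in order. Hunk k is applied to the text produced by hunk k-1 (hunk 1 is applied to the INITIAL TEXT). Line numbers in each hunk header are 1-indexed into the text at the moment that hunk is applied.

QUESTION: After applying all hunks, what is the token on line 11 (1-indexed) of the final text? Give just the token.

Answer: isysa

Derivation:
Hunk 1: at line 4 remove [nmaa,rxleq,hkho] add [ipqoe,ryy] -> 11 lines: oqi hbjq rzdmd ybwcf lhxw ipqoe ryy vir inf qbqh isysa
Hunk 2: at line 2 remove [rzdmd] add [fzjrv,xndu] -> 12 lines: oqi hbjq fzjrv xndu ybwcf lhxw ipqoe ryy vir inf qbqh isysa
Hunk 3: at line 8 remove [vir,inf,qbqh] add [qgu] -> 10 lines: oqi hbjq fzjrv xndu ybwcf lhxw ipqoe ryy qgu isysa
Hunk 4: at line 5 remove [ipqoe] add [nfd,msz] -> 11 lines: oqi hbjq fzjrv xndu ybwcf lhxw nfd msz ryy qgu isysa
Hunk 5: at line 3 remove [ybwcf] add [epn] -> 11 lines: oqi hbjq fzjrv xndu epn lhxw nfd msz ryy qgu isysa
Final line 11: isysa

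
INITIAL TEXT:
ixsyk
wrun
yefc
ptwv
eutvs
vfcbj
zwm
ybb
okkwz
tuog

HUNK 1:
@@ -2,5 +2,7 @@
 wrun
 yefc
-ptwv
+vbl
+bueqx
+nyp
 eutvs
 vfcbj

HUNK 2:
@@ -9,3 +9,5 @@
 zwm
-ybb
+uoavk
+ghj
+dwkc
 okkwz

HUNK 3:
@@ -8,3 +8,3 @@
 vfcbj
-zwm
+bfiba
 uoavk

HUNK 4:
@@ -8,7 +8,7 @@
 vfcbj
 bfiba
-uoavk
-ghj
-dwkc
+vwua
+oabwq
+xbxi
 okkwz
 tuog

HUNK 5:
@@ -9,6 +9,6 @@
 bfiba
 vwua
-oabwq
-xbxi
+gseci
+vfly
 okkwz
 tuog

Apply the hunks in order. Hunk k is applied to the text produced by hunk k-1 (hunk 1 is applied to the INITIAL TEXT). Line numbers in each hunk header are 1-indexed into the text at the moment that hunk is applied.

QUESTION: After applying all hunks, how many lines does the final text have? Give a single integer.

Hunk 1: at line 2 remove [ptwv] add [vbl,bueqx,nyp] -> 12 lines: ixsyk wrun yefc vbl bueqx nyp eutvs vfcbj zwm ybb okkwz tuog
Hunk 2: at line 9 remove [ybb] add [uoavk,ghj,dwkc] -> 14 lines: ixsyk wrun yefc vbl bueqx nyp eutvs vfcbj zwm uoavk ghj dwkc okkwz tuog
Hunk 3: at line 8 remove [zwm] add [bfiba] -> 14 lines: ixsyk wrun yefc vbl bueqx nyp eutvs vfcbj bfiba uoavk ghj dwkc okkwz tuog
Hunk 4: at line 8 remove [uoavk,ghj,dwkc] add [vwua,oabwq,xbxi] -> 14 lines: ixsyk wrun yefc vbl bueqx nyp eutvs vfcbj bfiba vwua oabwq xbxi okkwz tuog
Hunk 5: at line 9 remove [oabwq,xbxi] add [gseci,vfly] -> 14 lines: ixsyk wrun yefc vbl bueqx nyp eutvs vfcbj bfiba vwua gseci vfly okkwz tuog
Final line count: 14

Answer: 14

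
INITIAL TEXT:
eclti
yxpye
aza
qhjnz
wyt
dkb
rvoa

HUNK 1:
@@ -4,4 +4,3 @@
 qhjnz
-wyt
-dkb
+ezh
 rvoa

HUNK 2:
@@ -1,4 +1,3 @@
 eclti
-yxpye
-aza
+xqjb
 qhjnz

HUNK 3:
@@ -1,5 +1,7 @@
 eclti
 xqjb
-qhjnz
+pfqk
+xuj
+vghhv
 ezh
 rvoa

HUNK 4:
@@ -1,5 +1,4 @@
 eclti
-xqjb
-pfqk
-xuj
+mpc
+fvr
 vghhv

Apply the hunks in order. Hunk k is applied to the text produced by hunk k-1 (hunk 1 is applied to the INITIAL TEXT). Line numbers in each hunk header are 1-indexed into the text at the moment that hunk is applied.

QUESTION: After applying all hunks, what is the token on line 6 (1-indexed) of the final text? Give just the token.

Answer: rvoa

Derivation:
Hunk 1: at line 4 remove [wyt,dkb] add [ezh] -> 6 lines: eclti yxpye aza qhjnz ezh rvoa
Hunk 2: at line 1 remove [yxpye,aza] add [xqjb] -> 5 lines: eclti xqjb qhjnz ezh rvoa
Hunk 3: at line 1 remove [qhjnz] add [pfqk,xuj,vghhv] -> 7 lines: eclti xqjb pfqk xuj vghhv ezh rvoa
Hunk 4: at line 1 remove [xqjb,pfqk,xuj] add [mpc,fvr] -> 6 lines: eclti mpc fvr vghhv ezh rvoa
Final line 6: rvoa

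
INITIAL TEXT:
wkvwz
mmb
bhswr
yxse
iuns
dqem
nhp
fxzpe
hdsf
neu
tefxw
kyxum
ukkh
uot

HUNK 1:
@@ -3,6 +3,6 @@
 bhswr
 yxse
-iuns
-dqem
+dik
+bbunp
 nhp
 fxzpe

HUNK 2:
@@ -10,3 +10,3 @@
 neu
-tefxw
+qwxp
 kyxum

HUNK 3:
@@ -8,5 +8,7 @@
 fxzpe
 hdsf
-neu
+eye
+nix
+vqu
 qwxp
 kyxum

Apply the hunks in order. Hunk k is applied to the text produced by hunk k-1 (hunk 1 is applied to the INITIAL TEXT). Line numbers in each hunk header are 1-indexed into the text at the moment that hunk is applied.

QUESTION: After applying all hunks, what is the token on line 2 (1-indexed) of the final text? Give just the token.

Answer: mmb

Derivation:
Hunk 1: at line 3 remove [iuns,dqem] add [dik,bbunp] -> 14 lines: wkvwz mmb bhswr yxse dik bbunp nhp fxzpe hdsf neu tefxw kyxum ukkh uot
Hunk 2: at line 10 remove [tefxw] add [qwxp] -> 14 lines: wkvwz mmb bhswr yxse dik bbunp nhp fxzpe hdsf neu qwxp kyxum ukkh uot
Hunk 3: at line 8 remove [neu] add [eye,nix,vqu] -> 16 lines: wkvwz mmb bhswr yxse dik bbunp nhp fxzpe hdsf eye nix vqu qwxp kyxum ukkh uot
Final line 2: mmb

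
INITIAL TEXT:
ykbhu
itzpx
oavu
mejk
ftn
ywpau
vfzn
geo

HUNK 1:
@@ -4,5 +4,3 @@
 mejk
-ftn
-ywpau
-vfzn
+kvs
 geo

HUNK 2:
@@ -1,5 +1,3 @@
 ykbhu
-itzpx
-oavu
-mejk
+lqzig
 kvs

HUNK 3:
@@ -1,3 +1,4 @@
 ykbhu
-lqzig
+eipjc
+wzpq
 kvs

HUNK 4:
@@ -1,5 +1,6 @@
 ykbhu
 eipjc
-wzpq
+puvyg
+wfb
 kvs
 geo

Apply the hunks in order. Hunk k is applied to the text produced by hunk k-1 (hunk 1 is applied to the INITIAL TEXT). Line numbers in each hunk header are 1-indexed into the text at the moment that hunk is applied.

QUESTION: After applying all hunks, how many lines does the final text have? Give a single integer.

Answer: 6

Derivation:
Hunk 1: at line 4 remove [ftn,ywpau,vfzn] add [kvs] -> 6 lines: ykbhu itzpx oavu mejk kvs geo
Hunk 2: at line 1 remove [itzpx,oavu,mejk] add [lqzig] -> 4 lines: ykbhu lqzig kvs geo
Hunk 3: at line 1 remove [lqzig] add [eipjc,wzpq] -> 5 lines: ykbhu eipjc wzpq kvs geo
Hunk 4: at line 1 remove [wzpq] add [puvyg,wfb] -> 6 lines: ykbhu eipjc puvyg wfb kvs geo
Final line count: 6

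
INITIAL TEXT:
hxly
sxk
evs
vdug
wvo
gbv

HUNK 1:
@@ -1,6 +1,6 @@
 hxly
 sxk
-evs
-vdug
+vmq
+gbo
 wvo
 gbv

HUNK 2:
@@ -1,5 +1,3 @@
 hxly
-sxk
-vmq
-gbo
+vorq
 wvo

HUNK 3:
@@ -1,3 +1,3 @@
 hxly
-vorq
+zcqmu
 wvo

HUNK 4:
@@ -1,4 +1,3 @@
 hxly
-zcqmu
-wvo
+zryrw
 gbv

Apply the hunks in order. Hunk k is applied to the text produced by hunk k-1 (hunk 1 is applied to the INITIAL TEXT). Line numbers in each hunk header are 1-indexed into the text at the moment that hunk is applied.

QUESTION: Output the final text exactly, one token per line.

Hunk 1: at line 1 remove [evs,vdug] add [vmq,gbo] -> 6 lines: hxly sxk vmq gbo wvo gbv
Hunk 2: at line 1 remove [sxk,vmq,gbo] add [vorq] -> 4 lines: hxly vorq wvo gbv
Hunk 3: at line 1 remove [vorq] add [zcqmu] -> 4 lines: hxly zcqmu wvo gbv
Hunk 4: at line 1 remove [zcqmu,wvo] add [zryrw] -> 3 lines: hxly zryrw gbv

Answer: hxly
zryrw
gbv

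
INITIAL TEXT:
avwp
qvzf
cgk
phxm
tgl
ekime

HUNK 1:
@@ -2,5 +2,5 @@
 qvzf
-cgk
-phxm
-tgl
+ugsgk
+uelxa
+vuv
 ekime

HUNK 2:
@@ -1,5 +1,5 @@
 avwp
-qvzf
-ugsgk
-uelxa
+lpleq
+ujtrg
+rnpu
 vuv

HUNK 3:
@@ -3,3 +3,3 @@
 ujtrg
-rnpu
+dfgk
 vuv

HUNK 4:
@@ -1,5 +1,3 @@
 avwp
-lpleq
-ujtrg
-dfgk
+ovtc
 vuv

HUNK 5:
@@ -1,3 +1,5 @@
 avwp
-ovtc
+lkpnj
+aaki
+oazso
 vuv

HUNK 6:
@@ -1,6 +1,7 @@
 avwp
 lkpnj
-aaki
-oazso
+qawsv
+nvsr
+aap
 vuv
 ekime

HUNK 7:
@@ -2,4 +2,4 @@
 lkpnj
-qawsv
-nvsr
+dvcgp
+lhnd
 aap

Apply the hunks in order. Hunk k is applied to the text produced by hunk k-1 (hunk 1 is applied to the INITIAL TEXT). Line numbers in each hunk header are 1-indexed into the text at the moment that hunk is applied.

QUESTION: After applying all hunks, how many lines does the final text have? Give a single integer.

Answer: 7

Derivation:
Hunk 1: at line 2 remove [cgk,phxm,tgl] add [ugsgk,uelxa,vuv] -> 6 lines: avwp qvzf ugsgk uelxa vuv ekime
Hunk 2: at line 1 remove [qvzf,ugsgk,uelxa] add [lpleq,ujtrg,rnpu] -> 6 lines: avwp lpleq ujtrg rnpu vuv ekime
Hunk 3: at line 3 remove [rnpu] add [dfgk] -> 6 lines: avwp lpleq ujtrg dfgk vuv ekime
Hunk 4: at line 1 remove [lpleq,ujtrg,dfgk] add [ovtc] -> 4 lines: avwp ovtc vuv ekime
Hunk 5: at line 1 remove [ovtc] add [lkpnj,aaki,oazso] -> 6 lines: avwp lkpnj aaki oazso vuv ekime
Hunk 6: at line 1 remove [aaki,oazso] add [qawsv,nvsr,aap] -> 7 lines: avwp lkpnj qawsv nvsr aap vuv ekime
Hunk 7: at line 2 remove [qawsv,nvsr] add [dvcgp,lhnd] -> 7 lines: avwp lkpnj dvcgp lhnd aap vuv ekime
Final line count: 7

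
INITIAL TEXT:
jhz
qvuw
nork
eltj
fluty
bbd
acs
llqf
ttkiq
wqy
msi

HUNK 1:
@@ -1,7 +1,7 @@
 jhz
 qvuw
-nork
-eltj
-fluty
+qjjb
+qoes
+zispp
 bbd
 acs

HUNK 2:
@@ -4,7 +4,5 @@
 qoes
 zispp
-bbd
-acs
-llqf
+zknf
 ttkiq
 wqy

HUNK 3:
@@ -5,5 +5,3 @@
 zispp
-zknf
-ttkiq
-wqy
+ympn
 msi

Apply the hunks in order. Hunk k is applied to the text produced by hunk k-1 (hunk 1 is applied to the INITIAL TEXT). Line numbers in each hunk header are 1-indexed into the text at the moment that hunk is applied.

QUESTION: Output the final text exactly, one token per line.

Answer: jhz
qvuw
qjjb
qoes
zispp
ympn
msi

Derivation:
Hunk 1: at line 1 remove [nork,eltj,fluty] add [qjjb,qoes,zispp] -> 11 lines: jhz qvuw qjjb qoes zispp bbd acs llqf ttkiq wqy msi
Hunk 2: at line 4 remove [bbd,acs,llqf] add [zknf] -> 9 lines: jhz qvuw qjjb qoes zispp zknf ttkiq wqy msi
Hunk 3: at line 5 remove [zknf,ttkiq,wqy] add [ympn] -> 7 lines: jhz qvuw qjjb qoes zispp ympn msi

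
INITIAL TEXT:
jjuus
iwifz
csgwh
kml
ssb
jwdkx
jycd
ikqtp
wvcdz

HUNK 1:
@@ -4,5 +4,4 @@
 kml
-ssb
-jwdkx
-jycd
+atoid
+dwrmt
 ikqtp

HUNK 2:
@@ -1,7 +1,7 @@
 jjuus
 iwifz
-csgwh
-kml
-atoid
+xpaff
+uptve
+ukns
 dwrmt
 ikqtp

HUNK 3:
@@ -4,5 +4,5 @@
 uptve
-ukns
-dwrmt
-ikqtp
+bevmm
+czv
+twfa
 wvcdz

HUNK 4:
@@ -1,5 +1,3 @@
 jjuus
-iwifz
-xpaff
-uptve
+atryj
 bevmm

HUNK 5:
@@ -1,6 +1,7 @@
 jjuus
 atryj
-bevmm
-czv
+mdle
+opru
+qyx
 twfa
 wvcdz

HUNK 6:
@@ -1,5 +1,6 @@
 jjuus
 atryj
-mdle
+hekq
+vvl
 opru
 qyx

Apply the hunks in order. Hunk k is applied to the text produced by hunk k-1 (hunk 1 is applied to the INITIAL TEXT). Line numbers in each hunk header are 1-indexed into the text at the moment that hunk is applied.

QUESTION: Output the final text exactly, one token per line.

Answer: jjuus
atryj
hekq
vvl
opru
qyx
twfa
wvcdz

Derivation:
Hunk 1: at line 4 remove [ssb,jwdkx,jycd] add [atoid,dwrmt] -> 8 lines: jjuus iwifz csgwh kml atoid dwrmt ikqtp wvcdz
Hunk 2: at line 1 remove [csgwh,kml,atoid] add [xpaff,uptve,ukns] -> 8 lines: jjuus iwifz xpaff uptve ukns dwrmt ikqtp wvcdz
Hunk 3: at line 4 remove [ukns,dwrmt,ikqtp] add [bevmm,czv,twfa] -> 8 lines: jjuus iwifz xpaff uptve bevmm czv twfa wvcdz
Hunk 4: at line 1 remove [iwifz,xpaff,uptve] add [atryj] -> 6 lines: jjuus atryj bevmm czv twfa wvcdz
Hunk 5: at line 1 remove [bevmm,czv] add [mdle,opru,qyx] -> 7 lines: jjuus atryj mdle opru qyx twfa wvcdz
Hunk 6: at line 1 remove [mdle] add [hekq,vvl] -> 8 lines: jjuus atryj hekq vvl opru qyx twfa wvcdz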